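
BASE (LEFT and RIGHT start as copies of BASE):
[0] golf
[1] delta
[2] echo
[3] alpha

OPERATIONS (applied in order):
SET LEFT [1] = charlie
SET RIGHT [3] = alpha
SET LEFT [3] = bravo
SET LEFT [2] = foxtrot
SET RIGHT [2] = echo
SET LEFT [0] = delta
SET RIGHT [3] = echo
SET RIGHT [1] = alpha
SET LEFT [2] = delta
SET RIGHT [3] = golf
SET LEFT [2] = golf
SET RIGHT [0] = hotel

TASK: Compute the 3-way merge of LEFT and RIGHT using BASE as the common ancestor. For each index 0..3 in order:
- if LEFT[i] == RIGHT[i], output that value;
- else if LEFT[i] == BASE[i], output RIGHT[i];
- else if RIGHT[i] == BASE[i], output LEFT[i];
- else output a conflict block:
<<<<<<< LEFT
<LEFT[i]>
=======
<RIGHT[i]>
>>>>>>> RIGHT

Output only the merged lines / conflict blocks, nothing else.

Answer: <<<<<<< LEFT
delta
=======
hotel
>>>>>>> RIGHT
<<<<<<< LEFT
charlie
=======
alpha
>>>>>>> RIGHT
golf
<<<<<<< LEFT
bravo
=======
golf
>>>>>>> RIGHT

Derivation:
Final LEFT:  [delta, charlie, golf, bravo]
Final RIGHT: [hotel, alpha, echo, golf]
i=0: BASE=golf L=delta R=hotel all differ -> CONFLICT
i=1: BASE=delta L=charlie R=alpha all differ -> CONFLICT
i=2: L=golf, R=echo=BASE -> take LEFT -> golf
i=3: BASE=alpha L=bravo R=golf all differ -> CONFLICT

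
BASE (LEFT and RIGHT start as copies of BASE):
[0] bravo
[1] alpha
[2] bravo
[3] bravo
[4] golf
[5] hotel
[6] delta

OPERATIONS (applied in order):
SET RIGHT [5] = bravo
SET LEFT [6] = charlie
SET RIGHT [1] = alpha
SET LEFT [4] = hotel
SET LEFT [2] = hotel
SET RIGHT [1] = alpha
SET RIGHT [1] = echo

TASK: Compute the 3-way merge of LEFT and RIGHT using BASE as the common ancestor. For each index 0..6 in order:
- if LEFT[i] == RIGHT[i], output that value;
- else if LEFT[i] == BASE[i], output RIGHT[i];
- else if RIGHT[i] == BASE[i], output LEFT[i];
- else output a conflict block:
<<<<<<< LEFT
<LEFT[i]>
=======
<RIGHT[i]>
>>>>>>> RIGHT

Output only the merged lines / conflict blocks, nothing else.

Answer: bravo
echo
hotel
bravo
hotel
bravo
charlie

Derivation:
Final LEFT:  [bravo, alpha, hotel, bravo, hotel, hotel, charlie]
Final RIGHT: [bravo, echo, bravo, bravo, golf, bravo, delta]
i=0: L=bravo R=bravo -> agree -> bravo
i=1: L=alpha=BASE, R=echo -> take RIGHT -> echo
i=2: L=hotel, R=bravo=BASE -> take LEFT -> hotel
i=3: L=bravo R=bravo -> agree -> bravo
i=4: L=hotel, R=golf=BASE -> take LEFT -> hotel
i=5: L=hotel=BASE, R=bravo -> take RIGHT -> bravo
i=6: L=charlie, R=delta=BASE -> take LEFT -> charlie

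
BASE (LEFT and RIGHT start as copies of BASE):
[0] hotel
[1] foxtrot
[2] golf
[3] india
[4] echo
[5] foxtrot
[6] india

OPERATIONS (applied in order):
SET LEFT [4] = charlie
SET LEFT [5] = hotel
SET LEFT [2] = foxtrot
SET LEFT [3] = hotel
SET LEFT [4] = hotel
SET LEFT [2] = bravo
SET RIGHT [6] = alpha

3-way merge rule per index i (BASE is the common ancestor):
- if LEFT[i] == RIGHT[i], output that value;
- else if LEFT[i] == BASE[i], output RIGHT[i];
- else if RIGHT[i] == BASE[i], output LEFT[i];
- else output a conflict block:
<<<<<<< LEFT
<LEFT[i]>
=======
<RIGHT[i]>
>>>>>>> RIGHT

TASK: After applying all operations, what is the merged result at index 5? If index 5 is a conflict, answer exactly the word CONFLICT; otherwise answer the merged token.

Answer: hotel

Derivation:
Final LEFT:  [hotel, foxtrot, bravo, hotel, hotel, hotel, india]
Final RIGHT: [hotel, foxtrot, golf, india, echo, foxtrot, alpha]
i=0: L=hotel R=hotel -> agree -> hotel
i=1: L=foxtrot R=foxtrot -> agree -> foxtrot
i=2: L=bravo, R=golf=BASE -> take LEFT -> bravo
i=3: L=hotel, R=india=BASE -> take LEFT -> hotel
i=4: L=hotel, R=echo=BASE -> take LEFT -> hotel
i=5: L=hotel, R=foxtrot=BASE -> take LEFT -> hotel
i=6: L=india=BASE, R=alpha -> take RIGHT -> alpha
Index 5 -> hotel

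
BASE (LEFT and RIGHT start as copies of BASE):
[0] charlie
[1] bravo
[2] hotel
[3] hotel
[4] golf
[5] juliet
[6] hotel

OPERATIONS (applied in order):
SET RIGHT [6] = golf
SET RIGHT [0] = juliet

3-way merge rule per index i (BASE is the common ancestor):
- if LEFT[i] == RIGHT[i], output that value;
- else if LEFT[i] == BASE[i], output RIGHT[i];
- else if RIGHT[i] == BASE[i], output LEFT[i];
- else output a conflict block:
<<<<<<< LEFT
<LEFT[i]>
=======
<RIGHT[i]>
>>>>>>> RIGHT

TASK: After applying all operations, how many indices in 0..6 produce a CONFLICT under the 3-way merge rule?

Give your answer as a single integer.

Final LEFT:  [charlie, bravo, hotel, hotel, golf, juliet, hotel]
Final RIGHT: [juliet, bravo, hotel, hotel, golf, juliet, golf]
i=0: L=charlie=BASE, R=juliet -> take RIGHT -> juliet
i=1: L=bravo R=bravo -> agree -> bravo
i=2: L=hotel R=hotel -> agree -> hotel
i=3: L=hotel R=hotel -> agree -> hotel
i=4: L=golf R=golf -> agree -> golf
i=5: L=juliet R=juliet -> agree -> juliet
i=6: L=hotel=BASE, R=golf -> take RIGHT -> golf
Conflict count: 0

Answer: 0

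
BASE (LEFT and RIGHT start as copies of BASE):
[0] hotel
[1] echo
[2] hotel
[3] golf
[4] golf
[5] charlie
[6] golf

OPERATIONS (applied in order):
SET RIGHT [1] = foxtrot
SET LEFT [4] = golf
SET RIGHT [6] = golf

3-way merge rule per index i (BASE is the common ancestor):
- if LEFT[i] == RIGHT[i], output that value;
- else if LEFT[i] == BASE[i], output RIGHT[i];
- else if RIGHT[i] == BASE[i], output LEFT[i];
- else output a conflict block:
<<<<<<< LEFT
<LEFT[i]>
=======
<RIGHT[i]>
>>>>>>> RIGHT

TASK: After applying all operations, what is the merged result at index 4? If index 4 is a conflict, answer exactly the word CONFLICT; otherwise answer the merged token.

Answer: golf

Derivation:
Final LEFT:  [hotel, echo, hotel, golf, golf, charlie, golf]
Final RIGHT: [hotel, foxtrot, hotel, golf, golf, charlie, golf]
i=0: L=hotel R=hotel -> agree -> hotel
i=1: L=echo=BASE, R=foxtrot -> take RIGHT -> foxtrot
i=2: L=hotel R=hotel -> agree -> hotel
i=3: L=golf R=golf -> agree -> golf
i=4: L=golf R=golf -> agree -> golf
i=5: L=charlie R=charlie -> agree -> charlie
i=6: L=golf R=golf -> agree -> golf
Index 4 -> golf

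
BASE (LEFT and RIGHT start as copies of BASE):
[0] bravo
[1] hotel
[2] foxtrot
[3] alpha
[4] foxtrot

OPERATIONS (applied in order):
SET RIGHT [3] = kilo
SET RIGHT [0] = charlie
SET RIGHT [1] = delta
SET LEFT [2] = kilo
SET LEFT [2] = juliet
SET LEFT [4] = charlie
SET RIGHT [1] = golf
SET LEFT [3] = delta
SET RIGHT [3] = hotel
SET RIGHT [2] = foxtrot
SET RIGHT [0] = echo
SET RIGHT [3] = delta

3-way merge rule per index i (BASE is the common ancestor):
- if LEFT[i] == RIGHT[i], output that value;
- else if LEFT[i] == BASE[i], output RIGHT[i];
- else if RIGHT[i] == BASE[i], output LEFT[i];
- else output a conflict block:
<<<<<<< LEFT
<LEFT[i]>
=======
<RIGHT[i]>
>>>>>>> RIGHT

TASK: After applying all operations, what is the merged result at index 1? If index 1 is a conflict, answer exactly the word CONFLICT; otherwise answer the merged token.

Final LEFT:  [bravo, hotel, juliet, delta, charlie]
Final RIGHT: [echo, golf, foxtrot, delta, foxtrot]
i=0: L=bravo=BASE, R=echo -> take RIGHT -> echo
i=1: L=hotel=BASE, R=golf -> take RIGHT -> golf
i=2: L=juliet, R=foxtrot=BASE -> take LEFT -> juliet
i=3: L=delta R=delta -> agree -> delta
i=4: L=charlie, R=foxtrot=BASE -> take LEFT -> charlie
Index 1 -> golf

Answer: golf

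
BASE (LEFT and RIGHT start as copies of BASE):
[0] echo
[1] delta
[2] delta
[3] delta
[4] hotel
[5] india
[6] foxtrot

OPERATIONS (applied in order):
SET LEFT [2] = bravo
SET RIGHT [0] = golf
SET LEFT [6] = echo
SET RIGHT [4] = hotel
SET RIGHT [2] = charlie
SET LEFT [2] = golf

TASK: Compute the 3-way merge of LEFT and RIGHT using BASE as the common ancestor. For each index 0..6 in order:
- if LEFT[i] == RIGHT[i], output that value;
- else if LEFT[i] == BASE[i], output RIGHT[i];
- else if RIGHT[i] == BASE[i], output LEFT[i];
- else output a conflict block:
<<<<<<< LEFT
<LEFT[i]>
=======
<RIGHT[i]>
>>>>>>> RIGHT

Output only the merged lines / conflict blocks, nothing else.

Final LEFT:  [echo, delta, golf, delta, hotel, india, echo]
Final RIGHT: [golf, delta, charlie, delta, hotel, india, foxtrot]
i=0: L=echo=BASE, R=golf -> take RIGHT -> golf
i=1: L=delta R=delta -> agree -> delta
i=2: BASE=delta L=golf R=charlie all differ -> CONFLICT
i=3: L=delta R=delta -> agree -> delta
i=4: L=hotel R=hotel -> agree -> hotel
i=5: L=india R=india -> agree -> india
i=6: L=echo, R=foxtrot=BASE -> take LEFT -> echo

Answer: golf
delta
<<<<<<< LEFT
golf
=======
charlie
>>>>>>> RIGHT
delta
hotel
india
echo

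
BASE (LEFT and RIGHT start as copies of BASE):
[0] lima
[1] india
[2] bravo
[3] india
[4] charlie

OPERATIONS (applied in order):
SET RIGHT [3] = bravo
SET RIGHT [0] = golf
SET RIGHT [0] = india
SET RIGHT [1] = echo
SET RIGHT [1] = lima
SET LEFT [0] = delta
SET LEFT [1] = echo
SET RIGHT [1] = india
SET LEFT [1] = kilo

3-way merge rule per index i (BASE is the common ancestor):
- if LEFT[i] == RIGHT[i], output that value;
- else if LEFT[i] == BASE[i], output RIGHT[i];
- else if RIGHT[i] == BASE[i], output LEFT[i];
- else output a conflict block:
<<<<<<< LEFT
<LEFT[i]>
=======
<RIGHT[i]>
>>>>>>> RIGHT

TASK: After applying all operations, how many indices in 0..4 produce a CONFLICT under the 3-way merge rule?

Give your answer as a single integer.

Final LEFT:  [delta, kilo, bravo, india, charlie]
Final RIGHT: [india, india, bravo, bravo, charlie]
i=0: BASE=lima L=delta R=india all differ -> CONFLICT
i=1: L=kilo, R=india=BASE -> take LEFT -> kilo
i=2: L=bravo R=bravo -> agree -> bravo
i=3: L=india=BASE, R=bravo -> take RIGHT -> bravo
i=4: L=charlie R=charlie -> agree -> charlie
Conflict count: 1

Answer: 1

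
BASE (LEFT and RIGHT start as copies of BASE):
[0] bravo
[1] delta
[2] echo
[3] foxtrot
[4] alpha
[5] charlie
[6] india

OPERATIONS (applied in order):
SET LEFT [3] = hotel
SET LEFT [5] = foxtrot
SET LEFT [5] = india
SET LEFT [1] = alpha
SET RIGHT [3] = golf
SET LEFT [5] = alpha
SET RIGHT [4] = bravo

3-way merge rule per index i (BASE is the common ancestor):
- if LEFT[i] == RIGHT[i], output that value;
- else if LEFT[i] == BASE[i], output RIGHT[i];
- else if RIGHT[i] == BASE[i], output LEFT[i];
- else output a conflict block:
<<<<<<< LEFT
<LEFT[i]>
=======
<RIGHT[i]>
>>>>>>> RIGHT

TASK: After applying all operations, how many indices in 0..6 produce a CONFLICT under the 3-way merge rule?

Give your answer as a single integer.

Final LEFT:  [bravo, alpha, echo, hotel, alpha, alpha, india]
Final RIGHT: [bravo, delta, echo, golf, bravo, charlie, india]
i=0: L=bravo R=bravo -> agree -> bravo
i=1: L=alpha, R=delta=BASE -> take LEFT -> alpha
i=2: L=echo R=echo -> agree -> echo
i=3: BASE=foxtrot L=hotel R=golf all differ -> CONFLICT
i=4: L=alpha=BASE, R=bravo -> take RIGHT -> bravo
i=5: L=alpha, R=charlie=BASE -> take LEFT -> alpha
i=6: L=india R=india -> agree -> india
Conflict count: 1

Answer: 1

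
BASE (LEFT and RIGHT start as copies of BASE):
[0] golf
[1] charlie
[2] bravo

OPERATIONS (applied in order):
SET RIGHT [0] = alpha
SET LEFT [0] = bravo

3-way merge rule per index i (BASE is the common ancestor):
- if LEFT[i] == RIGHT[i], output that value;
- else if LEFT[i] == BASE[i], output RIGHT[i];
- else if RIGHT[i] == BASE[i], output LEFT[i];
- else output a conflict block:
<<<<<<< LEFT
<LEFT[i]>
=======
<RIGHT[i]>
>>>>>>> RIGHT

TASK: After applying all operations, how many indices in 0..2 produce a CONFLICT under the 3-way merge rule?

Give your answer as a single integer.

Answer: 1

Derivation:
Final LEFT:  [bravo, charlie, bravo]
Final RIGHT: [alpha, charlie, bravo]
i=0: BASE=golf L=bravo R=alpha all differ -> CONFLICT
i=1: L=charlie R=charlie -> agree -> charlie
i=2: L=bravo R=bravo -> agree -> bravo
Conflict count: 1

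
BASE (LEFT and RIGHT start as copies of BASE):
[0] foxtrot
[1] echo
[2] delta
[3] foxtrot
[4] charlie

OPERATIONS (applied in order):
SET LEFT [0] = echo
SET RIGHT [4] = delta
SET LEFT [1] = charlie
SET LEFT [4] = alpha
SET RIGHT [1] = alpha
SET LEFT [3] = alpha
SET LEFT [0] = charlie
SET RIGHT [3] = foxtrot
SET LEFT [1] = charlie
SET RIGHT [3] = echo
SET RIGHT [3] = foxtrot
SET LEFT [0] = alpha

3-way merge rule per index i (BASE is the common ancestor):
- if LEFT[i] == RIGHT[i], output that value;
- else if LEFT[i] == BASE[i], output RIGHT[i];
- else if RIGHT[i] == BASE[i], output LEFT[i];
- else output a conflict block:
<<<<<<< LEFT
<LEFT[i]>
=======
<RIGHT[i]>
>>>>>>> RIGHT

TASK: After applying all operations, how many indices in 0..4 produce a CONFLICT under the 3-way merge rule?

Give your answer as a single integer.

Final LEFT:  [alpha, charlie, delta, alpha, alpha]
Final RIGHT: [foxtrot, alpha, delta, foxtrot, delta]
i=0: L=alpha, R=foxtrot=BASE -> take LEFT -> alpha
i=1: BASE=echo L=charlie R=alpha all differ -> CONFLICT
i=2: L=delta R=delta -> agree -> delta
i=3: L=alpha, R=foxtrot=BASE -> take LEFT -> alpha
i=4: BASE=charlie L=alpha R=delta all differ -> CONFLICT
Conflict count: 2

Answer: 2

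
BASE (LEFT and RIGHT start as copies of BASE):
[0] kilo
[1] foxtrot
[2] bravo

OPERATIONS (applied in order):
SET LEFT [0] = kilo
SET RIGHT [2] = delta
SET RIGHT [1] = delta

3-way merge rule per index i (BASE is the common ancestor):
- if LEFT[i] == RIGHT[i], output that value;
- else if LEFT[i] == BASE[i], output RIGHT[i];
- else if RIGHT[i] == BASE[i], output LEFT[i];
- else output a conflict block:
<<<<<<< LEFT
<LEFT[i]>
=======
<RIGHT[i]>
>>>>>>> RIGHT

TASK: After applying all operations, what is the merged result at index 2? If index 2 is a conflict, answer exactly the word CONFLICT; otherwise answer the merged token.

Answer: delta

Derivation:
Final LEFT:  [kilo, foxtrot, bravo]
Final RIGHT: [kilo, delta, delta]
i=0: L=kilo R=kilo -> agree -> kilo
i=1: L=foxtrot=BASE, R=delta -> take RIGHT -> delta
i=2: L=bravo=BASE, R=delta -> take RIGHT -> delta
Index 2 -> delta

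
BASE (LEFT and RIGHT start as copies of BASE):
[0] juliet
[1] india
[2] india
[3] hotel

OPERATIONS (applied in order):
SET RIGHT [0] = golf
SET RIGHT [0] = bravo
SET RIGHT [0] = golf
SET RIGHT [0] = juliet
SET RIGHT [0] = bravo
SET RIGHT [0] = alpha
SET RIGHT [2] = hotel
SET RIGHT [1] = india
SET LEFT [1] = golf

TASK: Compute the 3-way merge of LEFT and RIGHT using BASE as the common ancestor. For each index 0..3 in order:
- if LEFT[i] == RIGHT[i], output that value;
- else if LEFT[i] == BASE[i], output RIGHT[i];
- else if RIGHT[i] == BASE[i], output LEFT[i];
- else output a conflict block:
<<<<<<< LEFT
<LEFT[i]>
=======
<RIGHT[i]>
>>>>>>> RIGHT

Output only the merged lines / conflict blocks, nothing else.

Answer: alpha
golf
hotel
hotel

Derivation:
Final LEFT:  [juliet, golf, india, hotel]
Final RIGHT: [alpha, india, hotel, hotel]
i=0: L=juliet=BASE, R=alpha -> take RIGHT -> alpha
i=1: L=golf, R=india=BASE -> take LEFT -> golf
i=2: L=india=BASE, R=hotel -> take RIGHT -> hotel
i=3: L=hotel R=hotel -> agree -> hotel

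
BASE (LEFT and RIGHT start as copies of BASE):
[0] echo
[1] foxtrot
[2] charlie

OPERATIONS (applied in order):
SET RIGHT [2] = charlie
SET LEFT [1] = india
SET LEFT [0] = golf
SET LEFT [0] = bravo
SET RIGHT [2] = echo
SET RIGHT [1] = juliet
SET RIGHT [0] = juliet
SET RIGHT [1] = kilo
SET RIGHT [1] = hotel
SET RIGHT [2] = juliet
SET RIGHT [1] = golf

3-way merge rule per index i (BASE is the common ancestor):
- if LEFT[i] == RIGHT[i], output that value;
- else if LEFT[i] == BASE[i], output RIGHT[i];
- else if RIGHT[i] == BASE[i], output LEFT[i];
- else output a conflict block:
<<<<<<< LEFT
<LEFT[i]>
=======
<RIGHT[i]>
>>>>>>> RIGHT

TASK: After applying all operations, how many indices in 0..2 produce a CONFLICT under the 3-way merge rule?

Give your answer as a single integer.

Final LEFT:  [bravo, india, charlie]
Final RIGHT: [juliet, golf, juliet]
i=0: BASE=echo L=bravo R=juliet all differ -> CONFLICT
i=1: BASE=foxtrot L=india R=golf all differ -> CONFLICT
i=2: L=charlie=BASE, R=juliet -> take RIGHT -> juliet
Conflict count: 2

Answer: 2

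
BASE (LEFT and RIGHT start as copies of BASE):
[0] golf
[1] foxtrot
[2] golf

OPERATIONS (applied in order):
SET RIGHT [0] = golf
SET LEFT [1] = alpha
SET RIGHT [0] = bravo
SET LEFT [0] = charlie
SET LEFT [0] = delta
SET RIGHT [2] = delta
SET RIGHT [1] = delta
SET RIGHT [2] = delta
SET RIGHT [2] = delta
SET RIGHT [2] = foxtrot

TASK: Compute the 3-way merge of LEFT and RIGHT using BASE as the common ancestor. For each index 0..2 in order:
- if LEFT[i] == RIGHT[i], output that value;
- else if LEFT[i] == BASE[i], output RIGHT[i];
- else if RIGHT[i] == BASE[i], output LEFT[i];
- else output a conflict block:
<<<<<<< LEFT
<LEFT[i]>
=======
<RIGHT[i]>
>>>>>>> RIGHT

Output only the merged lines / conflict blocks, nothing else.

Answer: <<<<<<< LEFT
delta
=======
bravo
>>>>>>> RIGHT
<<<<<<< LEFT
alpha
=======
delta
>>>>>>> RIGHT
foxtrot

Derivation:
Final LEFT:  [delta, alpha, golf]
Final RIGHT: [bravo, delta, foxtrot]
i=0: BASE=golf L=delta R=bravo all differ -> CONFLICT
i=1: BASE=foxtrot L=alpha R=delta all differ -> CONFLICT
i=2: L=golf=BASE, R=foxtrot -> take RIGHT -> foxtrot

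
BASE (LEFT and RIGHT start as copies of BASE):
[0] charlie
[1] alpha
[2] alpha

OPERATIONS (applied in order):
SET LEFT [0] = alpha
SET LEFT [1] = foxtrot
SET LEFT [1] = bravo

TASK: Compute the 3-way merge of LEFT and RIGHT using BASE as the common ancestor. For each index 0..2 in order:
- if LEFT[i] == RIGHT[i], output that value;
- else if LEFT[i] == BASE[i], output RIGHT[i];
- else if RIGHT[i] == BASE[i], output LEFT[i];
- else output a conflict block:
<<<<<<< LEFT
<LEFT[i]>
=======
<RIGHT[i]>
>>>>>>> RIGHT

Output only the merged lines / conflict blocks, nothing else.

Final LEFT:  [alpha, bravo, alpha]
Final RIGHT: [charlie, alpha, alpha]
i=0: L=alpha, R=charlie=BASE -> take LEFT -> alpha
i=1: L=bravo, R=alpha=BASE -> take LEFT -> bravo
i=2: L=alpha R=alpha -> agree -> alpha

Answer: alpha
bravo
alpha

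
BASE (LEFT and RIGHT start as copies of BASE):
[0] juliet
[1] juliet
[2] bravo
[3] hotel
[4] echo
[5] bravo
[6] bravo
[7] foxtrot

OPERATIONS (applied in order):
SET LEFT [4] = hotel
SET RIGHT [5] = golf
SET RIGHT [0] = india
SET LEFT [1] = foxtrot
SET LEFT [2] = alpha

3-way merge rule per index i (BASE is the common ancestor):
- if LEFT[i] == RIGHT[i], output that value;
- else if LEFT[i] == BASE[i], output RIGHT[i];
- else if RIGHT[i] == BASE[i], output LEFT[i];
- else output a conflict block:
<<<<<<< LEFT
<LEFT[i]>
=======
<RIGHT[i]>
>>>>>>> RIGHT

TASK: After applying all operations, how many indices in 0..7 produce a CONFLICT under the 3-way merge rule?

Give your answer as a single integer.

Final LEFT:  [juliet, foxtrot, alpha, hotel, hotel, bravo, bravo, foxtrot]
Final RIGHT: [india, juliet, bravo, hotel, echo, golf, bravo, foxtrot]
i=0: L=juliet=BASE, R=india -> take RIGHT -> india
i=1: L=foxtrot, R=juliet=BASE -> take LEFT -> foxtrot
i=2: L=alpha, R=bravo=BASE -> take LEFT -> alpha
i=3: L=hotel R=hotel -> agree -> hotel
i=4: L=hotel, R=echo=BASE -> take LEFT -> hotel
i=5: L=bravo=BASE, R=golf -> take RIGHT -> golf
i=6: L=bravo R=bravo -> agree -> bravo
i=7: L=foxtrot R=foxtrot -> agree -> foxtrot
Conflict count: 0

Answer: 0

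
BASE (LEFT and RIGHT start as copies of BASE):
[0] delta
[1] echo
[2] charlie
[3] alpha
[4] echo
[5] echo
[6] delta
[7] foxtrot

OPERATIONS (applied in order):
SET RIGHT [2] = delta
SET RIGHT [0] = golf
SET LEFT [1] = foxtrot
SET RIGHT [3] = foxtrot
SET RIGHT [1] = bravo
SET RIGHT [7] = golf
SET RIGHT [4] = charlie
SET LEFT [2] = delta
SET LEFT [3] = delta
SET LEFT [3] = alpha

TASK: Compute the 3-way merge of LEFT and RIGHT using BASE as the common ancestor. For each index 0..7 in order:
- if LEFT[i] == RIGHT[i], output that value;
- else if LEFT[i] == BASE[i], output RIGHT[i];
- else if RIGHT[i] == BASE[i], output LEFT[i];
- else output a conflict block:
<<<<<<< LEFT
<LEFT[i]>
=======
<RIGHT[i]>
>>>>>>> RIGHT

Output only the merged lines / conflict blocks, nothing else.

Answer: golf
<<<<<<< LEFT
foxtrot
=======
bravo
>>>>>>> RIGHT
delta
foxtrot
charlie
echo
delta
golf

Derivation:
Final LEFT:  [delta, foxtrot, delta, alpha, echo, echo, delta, foxtrot]
Final RIGHT: [golf, bravo, delta, foxtrot, charlie, echo, delta, golf]
i=0: L=delta=BASE, R=golf -> take RIGHT -> golf
i=1: BASE=echo L=foxtrot R=bravo all differ -> CONFLICT
i=2: L=delta R=delta -> agree -> delta
i=3: L=alpha=BASE, R=foxtrot -> take RIGHT -> foxtrot
i=4: L=echo=BASE, R=charlie -> take RIGHT -> charlie
i=5: L=echo R=echo -> agree -> echo
i=6: L=delta R=delta -> agree -> delta
i=7: L=foxtrot=BASE, R=golf -> take RIGHT -> golf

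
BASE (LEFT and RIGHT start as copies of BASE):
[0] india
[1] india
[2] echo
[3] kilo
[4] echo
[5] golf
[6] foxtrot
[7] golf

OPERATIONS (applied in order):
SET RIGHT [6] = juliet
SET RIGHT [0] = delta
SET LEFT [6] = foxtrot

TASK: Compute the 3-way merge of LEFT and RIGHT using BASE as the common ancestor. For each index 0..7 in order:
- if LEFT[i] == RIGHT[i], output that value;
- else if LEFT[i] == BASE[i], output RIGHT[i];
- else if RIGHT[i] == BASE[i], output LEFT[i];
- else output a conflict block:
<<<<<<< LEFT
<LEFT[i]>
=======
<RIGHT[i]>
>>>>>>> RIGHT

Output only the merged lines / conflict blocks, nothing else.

Final LEFT:  [india, india, echo, kilo, echo, golf, foxtrot, golf]
Final RIGHT: [delta, india, echo, kilo, echo, golf, juliet, golf]
i=0: L=india=BASE, R=delta -> take RIGHT -> delta
i=1: L=india R=india -> agree -> india
i=2: L=echo R=echo -> agree -> echo
i=3: L=kilo R=kilo -> agree -> kilo
i=4: L=echo R=echo -> agree -> echo
i=5: L=golf R=golf -> agree -> golf
i=6: L=foxtrot=BASE, R=juliet -> take RIGHT -> juliet
i=7: L=golf R=golf -> agree -> golf

Answer: delta
india
echo
kilo
echo
golf
juliet
golf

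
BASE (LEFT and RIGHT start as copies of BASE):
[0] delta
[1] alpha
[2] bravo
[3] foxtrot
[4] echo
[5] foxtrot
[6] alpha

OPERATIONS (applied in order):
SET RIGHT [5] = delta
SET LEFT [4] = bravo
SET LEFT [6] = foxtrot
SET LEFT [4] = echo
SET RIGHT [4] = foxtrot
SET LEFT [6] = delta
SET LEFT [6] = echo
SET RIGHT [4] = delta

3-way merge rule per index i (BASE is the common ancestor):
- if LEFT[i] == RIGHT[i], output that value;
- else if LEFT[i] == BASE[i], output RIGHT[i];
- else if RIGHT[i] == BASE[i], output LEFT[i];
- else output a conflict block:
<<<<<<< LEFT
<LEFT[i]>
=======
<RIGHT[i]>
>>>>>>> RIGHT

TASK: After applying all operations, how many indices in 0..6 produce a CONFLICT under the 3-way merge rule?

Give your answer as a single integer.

Final LEFT:  [delta, alpha, bravo, foxtrot, echo, foxtrot, echo]
Final RIGHT: [delta, alpha, bravo, foxtrot, delta, delta, alpha]
i=0: L=delta R=delta -> agree -> delta
i=1: L=alpha R=alpha -> agree -> alpha
i=2: L=bravo R=bravo -> agree -> bravo
i=3: L=foxtrot R=foxtrot -> agree -> foxtrot
i=4: L=echo=BASE, R=delta -> take RIGHT -> delta
i=5: L=foxtrot=BASE, R=delta -> take RIGHT -> delta
i=6: L=echo, R=alpha=BASE -> take LEFT -> echo
Conflict count: 0

Answer: 0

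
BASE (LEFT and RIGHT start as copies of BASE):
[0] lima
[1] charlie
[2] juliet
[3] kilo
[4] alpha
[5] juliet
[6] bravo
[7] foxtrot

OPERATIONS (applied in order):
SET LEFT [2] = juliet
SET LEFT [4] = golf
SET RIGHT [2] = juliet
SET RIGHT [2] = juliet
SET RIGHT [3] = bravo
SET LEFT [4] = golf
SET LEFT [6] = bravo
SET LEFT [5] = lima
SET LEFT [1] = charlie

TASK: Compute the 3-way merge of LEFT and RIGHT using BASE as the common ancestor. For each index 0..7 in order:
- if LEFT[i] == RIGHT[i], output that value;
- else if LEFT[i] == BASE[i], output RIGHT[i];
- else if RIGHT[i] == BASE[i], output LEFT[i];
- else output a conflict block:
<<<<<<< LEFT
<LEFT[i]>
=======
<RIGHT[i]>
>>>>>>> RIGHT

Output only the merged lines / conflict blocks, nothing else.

Answer: lima
charlie
juliet
bravo
golf
lima
bravo
foxtrot

Derivation:
Final LEFT:  [lima, charlie, juliet, kilo, golf, lima, bravo, foxtrot]
Final RIGHT: [lima, charlie, juliet, bravo, alpha, juliet, bravo, foxtrot]
i=0: L=lima R=lima -> agree -> lima
i=1: L=charlie R=charlie -> agree -> charlie
i=2: L=juliet R=juliet -> agree -> juliet
i=3: L=kilo=BASE, R=bravo -> take RIGHT -> bravo
i=4: L=golf, R=alpha=BASE -> take LEFT -> golf
i=5: L=lima, R=juliet=BASE -> take LEFT -> lima
i=6: L=bravo R=bravo -> agree -> bravo
i=7: L=foxtrot R=foxtrot -> agree -> foxtrot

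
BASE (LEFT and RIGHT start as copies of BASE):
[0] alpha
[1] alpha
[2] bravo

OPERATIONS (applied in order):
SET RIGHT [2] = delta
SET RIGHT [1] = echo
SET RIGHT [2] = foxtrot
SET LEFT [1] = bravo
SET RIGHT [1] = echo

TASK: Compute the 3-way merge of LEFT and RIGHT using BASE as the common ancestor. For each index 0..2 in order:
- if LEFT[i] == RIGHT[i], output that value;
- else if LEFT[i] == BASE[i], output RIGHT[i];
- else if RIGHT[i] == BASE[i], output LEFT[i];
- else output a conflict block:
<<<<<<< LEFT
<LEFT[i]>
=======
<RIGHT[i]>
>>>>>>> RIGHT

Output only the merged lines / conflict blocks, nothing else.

Final LEFT:  [alpha, bravo, bravo]
Final RIGHT: [alpha, echo, foxtrot]
i=0: L=alpha R=alpha -> agree -> alpha
i=1: BASE=alpha L=bravo R=echo all differ -> CONFLICT
i=2: L=bravo=BASE, R=foxtrot -> take RIGHT -> foxtrot

Answer: alpha
<<<<<<< LEFT
bravo
=======
echo
>>>>>>> RIGHT
foxtrot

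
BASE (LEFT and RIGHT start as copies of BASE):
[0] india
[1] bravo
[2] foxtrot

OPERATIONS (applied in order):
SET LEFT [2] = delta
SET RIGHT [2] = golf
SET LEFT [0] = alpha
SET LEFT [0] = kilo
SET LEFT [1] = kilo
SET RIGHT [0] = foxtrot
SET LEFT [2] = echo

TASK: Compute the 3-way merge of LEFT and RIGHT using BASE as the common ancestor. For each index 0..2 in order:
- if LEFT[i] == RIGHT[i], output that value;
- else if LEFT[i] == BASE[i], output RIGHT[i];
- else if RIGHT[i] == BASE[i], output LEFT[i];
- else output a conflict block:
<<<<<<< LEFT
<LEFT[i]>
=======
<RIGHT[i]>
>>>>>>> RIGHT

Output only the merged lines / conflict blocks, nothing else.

Final LEFT:  [kilo, kilo, echo]
Final RIGHT: [foxtrot, bravo, golf]
i=0: BASE=india L=kilo R=foxtrot all differ -> CONFLICT
i=1: L=kilo, R=bravo=BASE -> take LEFT -> kilo
i=2: BASE=foxtrot L=echo R=golf all differ -> CONFLICT

Answer: <<<<<<< LEFT
kilo
=======
foxtrot
>>>>>>> RIGHT
kilo
<<<<<<< LEFT
echo
=======
golf
>>>>>>> RIGHT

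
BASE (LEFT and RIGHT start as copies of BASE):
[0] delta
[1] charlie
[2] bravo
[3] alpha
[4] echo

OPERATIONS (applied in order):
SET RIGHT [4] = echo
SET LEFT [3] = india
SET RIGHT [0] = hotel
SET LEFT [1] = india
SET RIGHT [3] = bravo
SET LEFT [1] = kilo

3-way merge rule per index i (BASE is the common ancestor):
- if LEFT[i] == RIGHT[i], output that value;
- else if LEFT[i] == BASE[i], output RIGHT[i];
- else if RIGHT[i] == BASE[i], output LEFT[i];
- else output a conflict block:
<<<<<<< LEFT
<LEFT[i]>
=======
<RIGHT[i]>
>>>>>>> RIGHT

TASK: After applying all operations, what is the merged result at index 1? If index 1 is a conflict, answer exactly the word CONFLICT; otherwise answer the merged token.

Final LEFT:  [delta, kilo, bravo, india, echo]
Final RIGHT: [hotel, charlie, bravo, bravo, echo]
i=0: L=delta=BASE, R=hotel -> take RIGHT -> hotel
i=1: L=kilo, R=charlie=BASE -> take LEFT -> kilo
i=2: L=bravo R=bravo -> agree -> bravo
i=3: BASE=alpha L=india R=bravo all differ -> CONFLICT
i=4: L=echo R=echo -> agree -> echo
Index 1 -> kilo

Answer: kilo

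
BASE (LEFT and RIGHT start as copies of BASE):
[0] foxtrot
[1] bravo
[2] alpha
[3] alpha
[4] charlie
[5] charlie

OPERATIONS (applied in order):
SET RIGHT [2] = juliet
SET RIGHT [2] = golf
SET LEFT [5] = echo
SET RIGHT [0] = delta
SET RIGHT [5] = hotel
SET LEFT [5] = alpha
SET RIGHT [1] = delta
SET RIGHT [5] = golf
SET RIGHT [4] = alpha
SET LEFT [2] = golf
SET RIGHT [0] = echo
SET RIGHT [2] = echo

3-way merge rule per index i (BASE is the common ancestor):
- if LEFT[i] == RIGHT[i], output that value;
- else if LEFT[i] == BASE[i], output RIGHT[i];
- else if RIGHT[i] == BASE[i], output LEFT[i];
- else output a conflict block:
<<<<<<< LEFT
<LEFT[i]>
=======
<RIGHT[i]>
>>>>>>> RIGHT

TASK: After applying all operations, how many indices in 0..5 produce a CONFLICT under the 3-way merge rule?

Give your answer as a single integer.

Final LEFT:  [foxtrot, bravo, golf, alpha, charlie, alpha]
Final RIGHT: [echo, delta, echo, alpha, alpha, golf]
i=0: L=foxtrot=BASE, R=echo -> take RIGHT -> echo
i=1: L=bravo=BASE, R=delta -> take RIGHT -> delta
i=2: BASE=alpha L=golf R=echo all differ -> CONFLICT
i=3: L=alpha R=alpha -> agree -> alpha
i=4: L=charlie=BASE, R=alpha -> take RIGHT -> alpha
i=5: BASE=charlie L=alpha R=golf all differ -> CONFLICT
Conflict count: 2

Answer: 2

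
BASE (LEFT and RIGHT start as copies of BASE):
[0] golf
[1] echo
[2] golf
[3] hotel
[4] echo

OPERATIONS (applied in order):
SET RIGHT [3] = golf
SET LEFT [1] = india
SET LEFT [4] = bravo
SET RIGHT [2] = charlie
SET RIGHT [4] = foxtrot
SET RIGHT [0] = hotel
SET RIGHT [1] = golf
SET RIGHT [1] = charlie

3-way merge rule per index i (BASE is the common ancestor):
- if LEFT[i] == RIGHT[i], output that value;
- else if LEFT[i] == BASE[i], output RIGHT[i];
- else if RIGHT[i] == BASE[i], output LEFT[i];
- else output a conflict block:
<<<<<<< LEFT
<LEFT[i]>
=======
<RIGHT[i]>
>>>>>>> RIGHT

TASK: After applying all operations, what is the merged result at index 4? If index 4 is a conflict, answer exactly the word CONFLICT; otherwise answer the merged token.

Answer: CONFLICT

Derivation:
Final LEFT:  [golf, india, golf, hotel, bravo]
Final RIGHT: [hotel, charlie, charlie, golf, foxtrot]
i=0: L=golf=BASE, R=hotel -> take RIGHT -> hotel
i=1: BASE=echo L=india R=charlie all differ -> CONFLICT
i=2: L=golf=BASE, R=charlie -> take RIGHT -> charlie
i=3: L=hotel=BASE, R=golf -> take RIGHT -> golf
i=4: BASE=echo L=bravo R=foxtrot all differ -> CONFLICT
Index 4 -> CONFLICT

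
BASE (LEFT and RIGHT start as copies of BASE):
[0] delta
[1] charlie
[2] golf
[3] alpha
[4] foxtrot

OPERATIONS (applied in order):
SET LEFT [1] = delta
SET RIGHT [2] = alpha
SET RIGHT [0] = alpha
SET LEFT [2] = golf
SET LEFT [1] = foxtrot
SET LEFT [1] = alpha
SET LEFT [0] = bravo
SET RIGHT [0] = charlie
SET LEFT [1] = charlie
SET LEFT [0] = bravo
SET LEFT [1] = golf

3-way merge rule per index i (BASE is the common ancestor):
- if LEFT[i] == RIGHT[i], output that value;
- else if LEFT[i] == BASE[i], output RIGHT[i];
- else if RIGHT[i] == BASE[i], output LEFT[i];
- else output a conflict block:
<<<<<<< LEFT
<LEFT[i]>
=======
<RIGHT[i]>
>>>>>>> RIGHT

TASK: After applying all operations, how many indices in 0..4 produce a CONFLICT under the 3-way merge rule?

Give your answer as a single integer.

Final LEFT:  [bravo, golf, golf, alpha, foxtrot]
Final RIGHT: [charlie, charlie, alpha, alpha, foxtrot]
i=0: BASE=delta L=bravo R=charlie all differ -> CONFLICT
i=1: L=golf, R=charlie=BASE -> take LEFT -> golf
i=2: L=golf=BASE, R=alpha -> take RIGHT -> alpha
i=3: L=alpha R=alpha -> agree -> alpha
i=4: L=foxtrot R=foxtrot -> agree -> foxtrot
Conflict count: 1

Answer: 1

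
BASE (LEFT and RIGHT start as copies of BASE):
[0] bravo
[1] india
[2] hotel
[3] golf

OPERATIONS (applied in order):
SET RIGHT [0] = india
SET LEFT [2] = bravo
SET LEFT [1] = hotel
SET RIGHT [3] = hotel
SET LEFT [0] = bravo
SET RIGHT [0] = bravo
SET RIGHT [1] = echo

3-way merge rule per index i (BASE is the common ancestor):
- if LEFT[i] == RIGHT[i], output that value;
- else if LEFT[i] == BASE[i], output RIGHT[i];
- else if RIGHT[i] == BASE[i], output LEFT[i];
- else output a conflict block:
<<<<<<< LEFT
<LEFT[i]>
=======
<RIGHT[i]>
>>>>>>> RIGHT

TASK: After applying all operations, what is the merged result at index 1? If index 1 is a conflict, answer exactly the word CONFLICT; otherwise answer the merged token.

Final LEFT:  [bravo, hotel, bravo, golf]
Final RIGHT: [bravo, echo, hotel, hotel]
i=0: L=bravo R=bravo -> agree -> bravo
i=1: BASE=india L=hotel R=echo all differ -> CONFLICT
i=2: L=bravo, R=hotel=BASE -> take LEFT -> bravo
i=3: L=golf=BASE, R=hotel -> take RIGHT -> hotel
Index 1 -> CONFLICT

Answer: CONFLICT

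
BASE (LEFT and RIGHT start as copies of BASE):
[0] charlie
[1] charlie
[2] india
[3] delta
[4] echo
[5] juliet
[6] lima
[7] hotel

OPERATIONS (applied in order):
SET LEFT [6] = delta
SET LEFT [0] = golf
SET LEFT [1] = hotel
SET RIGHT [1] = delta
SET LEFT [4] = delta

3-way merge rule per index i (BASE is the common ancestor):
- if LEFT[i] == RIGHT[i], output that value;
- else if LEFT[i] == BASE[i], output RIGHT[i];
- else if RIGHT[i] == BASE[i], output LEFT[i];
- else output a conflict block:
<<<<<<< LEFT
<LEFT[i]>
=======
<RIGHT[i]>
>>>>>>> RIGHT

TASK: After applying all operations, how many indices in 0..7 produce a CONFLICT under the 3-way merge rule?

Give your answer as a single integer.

Final LEFT:  [golf, hotel, india, delta, delta, juliet, delta, hotel]
Final RIGHT: [charlie, delta, india, delta, echo, juliet, lima, hotel]
i=0: L=golf, R=charlie=BASE -> take LEFT -> golf
i=1: BASE=charlie L=hotel R=delta all differ -> CONFLICT
i=2: L=india R=india -> agree -> india
i=3: L=delta R=delta -> agree -> delta
i=4: L=delta, R=echo=BASE -> take LEFT -> delta
i=5: L=juliet R=juliet -> agree -> juliet
i=6: L=delta, R=lima=BASE -> take LEFT -> delta
i=7: L=hotel R=hotel -> agree -> hotel
Conflict count: 1

Answer: 1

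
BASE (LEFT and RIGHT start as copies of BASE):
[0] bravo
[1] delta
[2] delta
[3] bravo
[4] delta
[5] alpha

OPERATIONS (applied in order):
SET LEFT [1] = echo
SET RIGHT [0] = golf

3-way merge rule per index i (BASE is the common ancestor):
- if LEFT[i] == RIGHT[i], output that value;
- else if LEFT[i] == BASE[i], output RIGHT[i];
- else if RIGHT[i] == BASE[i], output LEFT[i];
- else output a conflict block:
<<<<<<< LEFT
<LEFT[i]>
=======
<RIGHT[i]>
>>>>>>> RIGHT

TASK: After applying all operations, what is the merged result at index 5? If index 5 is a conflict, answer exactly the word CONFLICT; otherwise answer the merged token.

Answer: alpha

Derivation:
Final LEFT:  [bravo, echo, delta, bravo, delta, alpha]
Final RIGHT: [golf, delta, delta, bravo, delta, alpha]
i=0: L=bravo=BASE, R=golf -> take RIGHT -> golf
i=1: L=echo, R=delta=BASE -> take LEFT -> echo
i=2: L=delta R=delta -> agree -> delta
i=3: L=bravo R=bravo -> agree -> bravo
i=4: L=delta R=delta -> agree -> delta
i=5: L=alpha R=alpha -> agree -> alpha
Index 5 -> alpha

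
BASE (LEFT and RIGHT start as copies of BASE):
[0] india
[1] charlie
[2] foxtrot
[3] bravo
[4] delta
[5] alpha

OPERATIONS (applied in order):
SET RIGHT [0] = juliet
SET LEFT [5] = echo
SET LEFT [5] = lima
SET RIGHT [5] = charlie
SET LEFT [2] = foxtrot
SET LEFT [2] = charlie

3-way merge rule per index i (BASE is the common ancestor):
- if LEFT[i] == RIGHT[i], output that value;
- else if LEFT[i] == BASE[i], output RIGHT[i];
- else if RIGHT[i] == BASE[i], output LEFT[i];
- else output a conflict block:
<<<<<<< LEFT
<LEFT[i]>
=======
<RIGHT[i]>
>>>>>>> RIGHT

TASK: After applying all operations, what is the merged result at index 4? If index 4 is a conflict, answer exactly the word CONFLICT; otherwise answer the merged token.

Final LEFT:  [india, charlie, charlie, bravo, delta, lima]
Final RIGHT: [juliet, charlie, foxtrot, bravo, delta, charlie]
i=0: L=india=BASE, R=juliet -> take RIGHT -> juliet
i=1: L=charlie R=charlie -> agree -> charlie
i=2: L=charlie, R=foxtrot=BASE -> take LEFT -> charlie
i=3: L=bravo R=bravo -> agree -> bravo
i=4: L=delta R=delta -> agree -> delta
i=5: BASE=alpha L=lima R=charlie all differ -> CONFLICT
Index 4 -> delta

Answer: delta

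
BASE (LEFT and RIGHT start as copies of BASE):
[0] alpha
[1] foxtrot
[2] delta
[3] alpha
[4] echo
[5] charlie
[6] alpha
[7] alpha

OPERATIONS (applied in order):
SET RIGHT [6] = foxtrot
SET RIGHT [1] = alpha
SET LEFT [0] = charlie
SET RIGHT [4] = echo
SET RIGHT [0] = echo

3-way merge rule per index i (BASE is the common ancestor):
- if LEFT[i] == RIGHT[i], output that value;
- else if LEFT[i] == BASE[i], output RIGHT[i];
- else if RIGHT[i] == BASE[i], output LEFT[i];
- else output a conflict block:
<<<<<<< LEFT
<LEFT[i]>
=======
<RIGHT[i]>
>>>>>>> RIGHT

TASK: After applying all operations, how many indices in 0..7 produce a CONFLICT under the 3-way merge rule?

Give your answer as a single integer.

Final LEFT:  [charlie, foxtrot, delta, alpha, echo, charlie, alpha, alpha]
Final RIGHT: [echo, alpha, delta, alpha, echo, charlie, foxtrot, alpha]
i=0: BASE=alpha L=charlie R=echo all differ -> CONFLICT
i=1: L=foxtrot=BASE, R=alpha -> take RIGHT -> alpha
i=2: L=delta R=delta -> agree -> delta
i=3: L=alpha R=alpha -> agree -> alpha
i=4: L=echo R=echo -> agree -> echo
i=5: L=charlie R=charlie -> agree -> charlie
i=6: L=alpha=BASE, R=foxtrot -> take RIGHT -> foxtrot
i=7: L=alpha R=alpha -> agree -> alpha
Conflict count: 1

Answer: 1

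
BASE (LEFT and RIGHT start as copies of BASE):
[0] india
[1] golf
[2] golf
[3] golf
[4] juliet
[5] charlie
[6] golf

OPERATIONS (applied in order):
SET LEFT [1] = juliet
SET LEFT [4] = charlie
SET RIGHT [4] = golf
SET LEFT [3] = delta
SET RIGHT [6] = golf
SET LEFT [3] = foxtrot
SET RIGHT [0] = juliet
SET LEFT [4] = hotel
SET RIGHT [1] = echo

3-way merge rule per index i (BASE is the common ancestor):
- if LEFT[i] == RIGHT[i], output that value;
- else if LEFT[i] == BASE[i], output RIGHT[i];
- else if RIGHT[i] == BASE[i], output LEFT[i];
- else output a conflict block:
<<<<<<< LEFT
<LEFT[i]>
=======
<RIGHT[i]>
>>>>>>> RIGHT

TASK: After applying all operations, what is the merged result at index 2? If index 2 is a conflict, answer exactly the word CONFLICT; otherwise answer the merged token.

Answer: golf

Derivation:
Final LEFT:  [india, juliet, golf, foxtrot, hotel, charlie, golf]
Final RIGHT: [juliet, echo, golf, golf, golf, charlie, golf]
i=0: L=india=BASE, R=juliet -> take RIGHT -> juliet
i=1: BASE=golf L=juliet R=echo all differ -> CONFLICT
i=2: L=golf R=golf -> agree -> golf
i=3: L=foxtrot, R=golf=BASE -> take LEFT -> foxtrot
i=4: BASE=juliet L=hotel R=golf all differ -> CONFLICT
i=5: L=charlie R=charlie -> agree -> charlie
i=6: L=golf R=golf -> agree -> golf
Index 2 -> golf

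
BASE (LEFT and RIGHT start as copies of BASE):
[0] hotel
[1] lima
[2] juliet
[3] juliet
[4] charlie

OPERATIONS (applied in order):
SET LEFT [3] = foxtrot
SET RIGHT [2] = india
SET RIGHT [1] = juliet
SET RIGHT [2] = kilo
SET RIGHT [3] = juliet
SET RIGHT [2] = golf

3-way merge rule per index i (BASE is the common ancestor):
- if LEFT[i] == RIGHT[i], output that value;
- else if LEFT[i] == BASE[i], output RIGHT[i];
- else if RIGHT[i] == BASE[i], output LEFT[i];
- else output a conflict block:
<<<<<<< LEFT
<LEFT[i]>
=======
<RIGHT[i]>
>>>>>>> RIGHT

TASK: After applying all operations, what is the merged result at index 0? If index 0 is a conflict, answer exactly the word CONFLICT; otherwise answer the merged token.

Answer: hotel

Derivation:
Final LEFT:  [hotel, lima, juliet, foxtrot, charlie]
Final RIGHT: [hotel, juliet, golf, juliet, charlie]
i=0: L=hotel R=hotel -> agree -> hotel
i=1: L=lima=BASE, R=juliet -> take RIGHT -> juliet
i=2: L=juliet=BASE, R=golf -> take RIGHT -> golf
i=3: L=foxtrot, R=juliet=BASE -> take LEFT -> foxtrot
i=4: L=charlie R=charlie -> agree -> charlie
Index 0 -> hotel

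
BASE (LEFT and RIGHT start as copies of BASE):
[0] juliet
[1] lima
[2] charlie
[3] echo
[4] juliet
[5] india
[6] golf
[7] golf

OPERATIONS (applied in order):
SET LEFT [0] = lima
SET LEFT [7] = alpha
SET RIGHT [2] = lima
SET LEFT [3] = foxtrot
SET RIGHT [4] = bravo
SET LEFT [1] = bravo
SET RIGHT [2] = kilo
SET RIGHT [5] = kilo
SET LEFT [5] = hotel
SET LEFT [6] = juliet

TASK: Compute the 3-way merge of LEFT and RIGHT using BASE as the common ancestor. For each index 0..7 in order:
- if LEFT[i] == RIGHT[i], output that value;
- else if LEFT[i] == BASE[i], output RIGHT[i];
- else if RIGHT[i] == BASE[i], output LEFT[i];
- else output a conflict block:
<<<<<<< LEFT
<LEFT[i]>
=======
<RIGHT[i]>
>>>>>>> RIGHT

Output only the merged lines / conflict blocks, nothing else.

Answer: lima
bravo
kilo
foxtrot
bravo
<<<<<<< LEFT
hotel
=======
kilo
>>>>>>> RIGHT
juliet
alpha

Derivation:
Final LEFT:  [lima, bravo, charlie, foxtrot, juliet, hotel, juliet, alpha]
Final RIGHT: [juliet, lima, kilo, echo, bravo, kilo, golf, golf]
i=0: L=lima, R=juliet=BASE -> take LEFT -> lima
i=1: L=bravo, R=lima=BASE -> take LEFT -> bravo
i=2: L=charlie=BASE, R=kilo -> take RIGHT -> kilo
i=3: L=foxtrot, R=echo=BASE -> take LEFT -> foxtrot
i=4: L=juliet=BASE, R=bravo -> take RIGHT -> bravo
i=5: BASE=india L=hotel R=kilo all differ -> CONFLICT
i=6: L=juliet, R=golf=BASE -> take LEFT -> juliet
i=7: L=alpha, R=golf=BASE -> take LEFT -> alpha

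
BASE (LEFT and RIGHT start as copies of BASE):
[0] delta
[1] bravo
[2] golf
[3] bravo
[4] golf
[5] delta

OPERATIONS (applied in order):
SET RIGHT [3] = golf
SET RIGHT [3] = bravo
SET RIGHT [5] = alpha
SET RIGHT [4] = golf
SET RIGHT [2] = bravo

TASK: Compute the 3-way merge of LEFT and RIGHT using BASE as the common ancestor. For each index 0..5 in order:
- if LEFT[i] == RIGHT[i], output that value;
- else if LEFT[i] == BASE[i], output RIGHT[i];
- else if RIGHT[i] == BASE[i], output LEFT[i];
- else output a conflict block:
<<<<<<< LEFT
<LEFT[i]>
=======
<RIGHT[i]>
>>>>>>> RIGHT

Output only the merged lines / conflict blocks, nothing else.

Answer: delta
bravo
bravo
bravo
golf
alpha

Derivation:
Final LEFT:  [delta, bravo, golf, bravo, golf, delta]
Final RIGHT: [delta, bravo, bravo, bravo, golf, alpha]
i=0: L=delta R=delta -> agree -> delta
i=1: L=bravo R=bravo -> agree -> bravo
i=2: L=golf=BASE, R=bravo -> take RIGHT -> bravo
i=3: L=bravo R=bravo -> agree -> bravo
i=4: L=golf R=golf -> agree -> golf
i=5: L=delta=BASE, R=alpha -> take RIGHT -> alpha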